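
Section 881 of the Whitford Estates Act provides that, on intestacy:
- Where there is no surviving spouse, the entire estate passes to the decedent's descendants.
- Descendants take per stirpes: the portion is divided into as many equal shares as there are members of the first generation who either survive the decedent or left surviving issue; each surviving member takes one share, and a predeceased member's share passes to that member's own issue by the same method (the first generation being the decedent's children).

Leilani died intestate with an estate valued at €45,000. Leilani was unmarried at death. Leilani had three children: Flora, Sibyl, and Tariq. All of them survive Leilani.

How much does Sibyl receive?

Sibyl receives €15,000.

The entire €45,000 passes to the descendants.
That amount (€45,000) is divided into 3 shares of €15,000: Flora, Sibyl, and Tariq each take €15,000.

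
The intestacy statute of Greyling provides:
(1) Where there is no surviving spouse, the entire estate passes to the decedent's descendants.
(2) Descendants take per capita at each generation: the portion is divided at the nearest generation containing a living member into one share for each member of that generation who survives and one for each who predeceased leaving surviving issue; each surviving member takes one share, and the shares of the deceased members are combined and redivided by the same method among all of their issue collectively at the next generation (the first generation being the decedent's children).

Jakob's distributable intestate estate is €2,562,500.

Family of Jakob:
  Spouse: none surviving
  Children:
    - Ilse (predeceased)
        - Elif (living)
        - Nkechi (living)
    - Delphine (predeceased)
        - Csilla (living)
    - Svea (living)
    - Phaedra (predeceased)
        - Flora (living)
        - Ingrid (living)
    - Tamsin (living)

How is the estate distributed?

The entire €2,562,500 passes to the descendants.
That amount (€2,562,500) is divided at the children's generation into 5 shares of €512,500. Svea and Tamsin each take €512,500. The 3 shares of the deceased (Ilse, Delphine, and Phaedra) are combined into a pool of €1,537,500.
That pool (€1,537,500) is divided at the grandchildren's generation equally among Elif, Nkechi, Csilla, Flora, and Ingrid: €307,500 each.

Elif: €307,500; Nkechi: €307,500; Csilla: €307,500; Svea: €512,500; Flora: €307,500; Ingrid: €307,500; Tamsin: €512,500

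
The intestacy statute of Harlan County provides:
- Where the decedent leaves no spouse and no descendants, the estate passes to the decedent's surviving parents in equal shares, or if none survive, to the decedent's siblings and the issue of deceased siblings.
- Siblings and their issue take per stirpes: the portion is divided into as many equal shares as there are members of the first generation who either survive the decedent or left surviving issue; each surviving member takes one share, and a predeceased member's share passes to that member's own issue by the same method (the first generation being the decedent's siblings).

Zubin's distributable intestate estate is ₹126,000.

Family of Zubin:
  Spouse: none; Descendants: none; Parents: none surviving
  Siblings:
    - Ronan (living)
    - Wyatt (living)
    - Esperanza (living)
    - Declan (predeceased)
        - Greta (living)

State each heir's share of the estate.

The entire ₹126,000 passes to the siblings and their issue.
That amount (₹126,000) is divided into 4 shares of ₹31,500: Ronan, Wyatt, and Esperanza each take ₹31,500; Declan's ₹31,500 share passes to Declan's issue.
Declan's share (₹31,500) passes entirely to Greta.

Ronan: ₹31,500; Wyatt: ₹31,500; Esperanza: ₹31,500; Greta: ₹31,500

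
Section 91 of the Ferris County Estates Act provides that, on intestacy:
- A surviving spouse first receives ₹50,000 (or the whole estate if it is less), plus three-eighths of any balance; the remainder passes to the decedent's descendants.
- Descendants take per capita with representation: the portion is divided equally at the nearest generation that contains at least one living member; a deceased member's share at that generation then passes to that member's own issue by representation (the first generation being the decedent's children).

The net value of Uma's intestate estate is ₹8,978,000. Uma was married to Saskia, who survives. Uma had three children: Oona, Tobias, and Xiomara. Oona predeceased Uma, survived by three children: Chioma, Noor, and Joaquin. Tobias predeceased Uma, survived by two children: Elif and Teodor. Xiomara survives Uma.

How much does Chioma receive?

Chioma receives ₹620,000.

Saskia first takes ₹50,000, leaving a balance of ₹8,928,000. Saskia then takes three-eighths of the balance (₹3,348,000), for a total of ₹3,398,000. The remaining ₹5,580,000 passes to the descendants.
The descendants' portion (₹5,580,000) is divided into 3 shares of ₹1,860,000: Xiomara takes ₹1,860,000; Oona's ₹1,860,000 share passes to Oona's issue; Tobias's ₹1,860,000 share passes to Tobias's issue.
Oona's share (₹1,860,000) is divided into 3 shares of ₹620,000: Chioma, Noor, and Joaquin each take ₹620,000.
Tobias's share (₹1,860,000) is divided into 2 shares of ₹930,000: Elif and Teodor each take ₹930,000.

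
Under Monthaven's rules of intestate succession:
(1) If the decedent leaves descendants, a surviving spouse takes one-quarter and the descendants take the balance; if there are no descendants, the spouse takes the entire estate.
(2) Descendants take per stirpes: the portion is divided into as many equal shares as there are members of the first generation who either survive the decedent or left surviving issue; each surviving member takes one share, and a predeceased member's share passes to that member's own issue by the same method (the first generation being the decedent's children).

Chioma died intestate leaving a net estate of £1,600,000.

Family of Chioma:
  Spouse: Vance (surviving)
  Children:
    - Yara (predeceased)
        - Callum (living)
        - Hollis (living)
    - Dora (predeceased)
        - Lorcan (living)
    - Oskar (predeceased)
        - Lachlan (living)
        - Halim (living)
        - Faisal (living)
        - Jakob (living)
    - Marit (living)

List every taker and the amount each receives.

Vance: £400,000; Callum: £150,000; Hollis: £150,000; Lorcan: £300,000; Lachlan: £75,000; Halim: £75,000; Faisal: £75,000; Jakob: £75,000; Marit: £300,000

Vance takes one-quarter of £1,600,000 = £400,000. The remaining £1,200,000 passes to the descendants.
The descendants' portion (£1,200,000) is divided into 4 shares of £300,000: Marit takes £300,000; Yara's £300,000 share passes to Yara's issue; Dora's £300,000 share passes to Dora's issue; Oskar's £300,000 share passes to Oskar's issue.
Yara's share (£300,000) is divided into 2 shares of £150,000: Callum and Hollis each take £150,000.
Dora's share (£300,000) passes entirely to Lorcan.
Oskar's share (£300,000) is divided into 4 shares of £75,000: Lachlan, Halim, Faisal, and Jakob each take £75,000.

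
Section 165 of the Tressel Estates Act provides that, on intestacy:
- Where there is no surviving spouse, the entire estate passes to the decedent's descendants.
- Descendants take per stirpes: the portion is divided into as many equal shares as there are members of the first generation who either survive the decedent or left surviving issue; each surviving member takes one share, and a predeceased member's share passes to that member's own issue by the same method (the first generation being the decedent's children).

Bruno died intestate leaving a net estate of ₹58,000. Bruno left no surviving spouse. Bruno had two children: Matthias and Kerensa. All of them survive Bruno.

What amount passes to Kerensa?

The entire ₹58,000 passes to the descendants.
That amount (₹58,000) is divided into 2 shares of ₹29,000: Matthias and Kerensa each take ₹29,000.

Kerensa receives ₹29,000.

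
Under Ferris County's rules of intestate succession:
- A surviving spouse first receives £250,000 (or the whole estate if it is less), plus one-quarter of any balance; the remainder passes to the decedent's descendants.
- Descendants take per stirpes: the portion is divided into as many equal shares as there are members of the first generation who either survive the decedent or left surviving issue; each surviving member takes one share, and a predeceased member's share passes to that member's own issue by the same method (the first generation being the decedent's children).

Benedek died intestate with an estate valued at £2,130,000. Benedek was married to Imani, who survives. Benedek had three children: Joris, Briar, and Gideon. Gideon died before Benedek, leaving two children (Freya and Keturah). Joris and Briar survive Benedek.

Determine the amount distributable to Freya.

Freya receives £235,000.

Imani first takes £250,000, leaving a balance of £1,880,000. Imani then takes one-quarter of the balance (£470,000), for a total of £720,000. The remaining £1,410,000 passes to the descendants.
The descendants' portion (£1,410,000) is divided into 3 shares of £470,000: Joris and Briar each take £470,000; Gideon's £470,000 share passes to Gideon's issue.
Gideon's share (£470,000) is divided into 2 shares of £235,000: Freya and Keturah each take £235,000.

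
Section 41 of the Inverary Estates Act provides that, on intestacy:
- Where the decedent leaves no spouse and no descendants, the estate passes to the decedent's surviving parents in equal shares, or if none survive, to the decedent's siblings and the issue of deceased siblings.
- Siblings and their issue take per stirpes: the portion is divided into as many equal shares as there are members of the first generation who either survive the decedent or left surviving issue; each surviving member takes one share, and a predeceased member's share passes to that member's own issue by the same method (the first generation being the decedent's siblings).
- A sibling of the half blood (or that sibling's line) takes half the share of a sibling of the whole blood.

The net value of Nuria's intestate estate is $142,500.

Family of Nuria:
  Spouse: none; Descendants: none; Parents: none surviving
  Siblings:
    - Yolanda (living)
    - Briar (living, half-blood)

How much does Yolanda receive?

The entire $142,500 passes to the siblings and their issue.
Counting each half-blood sibling's line as half a unit, there are 3/2 units in $142,500, so one unit is $95,000. Whole-blood lines (Yolanda) take $95,000 each; half-blood lines (Briar) take $47,500 each.

Yolanda receives $95,000.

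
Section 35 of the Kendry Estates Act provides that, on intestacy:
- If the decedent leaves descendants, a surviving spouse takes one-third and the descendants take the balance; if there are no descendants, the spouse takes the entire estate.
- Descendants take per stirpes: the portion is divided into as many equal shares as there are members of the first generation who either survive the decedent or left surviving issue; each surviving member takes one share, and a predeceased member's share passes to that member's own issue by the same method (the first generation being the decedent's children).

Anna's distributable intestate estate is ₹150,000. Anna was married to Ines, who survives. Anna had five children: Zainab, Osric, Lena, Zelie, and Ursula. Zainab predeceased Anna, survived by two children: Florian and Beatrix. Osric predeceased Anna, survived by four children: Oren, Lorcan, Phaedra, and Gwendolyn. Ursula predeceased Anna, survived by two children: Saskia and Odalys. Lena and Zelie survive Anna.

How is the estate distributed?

Ines takes one-third of ₹150,000 = ₹50,000. The remaining ₹100,000 passes to the descendants.
The descendants' portion (₹100,000) is divided into 5 shares of ₹20,000: Lena and Zelie each take ₹20,000; Zainab's ₹20,000 share passes to Zainab's issue; Osric's ₹20,000 share passes to Osric's issue; Ursula's ₹20,000 share passes to Ursula's issue.
Zainab's share (₹20,000) is divided into 2 shares of ₹10,000: Florian and Beatrix each take ₹10,000.
Osric's share (₹20,000) is divided into 4 shares of ₹5,000: Oren, Lorcan, Phaedra, and Gwendolyn each take ₹5,000.
Ursula's share (₹20,000) is divided into 2 shares of ₹10,000: Saskia and Odalys each take ₹10,000.

Ines: ₹50,000; Florian: ₹10,000; Beatrix: ₹10,000; Oren: ₹5,000; Lorcan: ₹5,000; Phaedra: ₹5,000; Gwendolyn: ₹5,000; Lena: ₹20,000; Zelie: ₹20,000; Saskia: ₹10,000; Odalys: ₹10,000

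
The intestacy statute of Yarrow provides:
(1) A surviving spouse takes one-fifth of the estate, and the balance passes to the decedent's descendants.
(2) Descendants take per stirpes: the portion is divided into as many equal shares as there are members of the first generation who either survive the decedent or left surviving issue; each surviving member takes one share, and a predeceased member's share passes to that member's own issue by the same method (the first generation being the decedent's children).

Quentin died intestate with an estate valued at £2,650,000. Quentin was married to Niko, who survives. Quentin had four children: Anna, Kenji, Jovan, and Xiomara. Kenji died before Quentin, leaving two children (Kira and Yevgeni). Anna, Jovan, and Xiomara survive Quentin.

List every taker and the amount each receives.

Niko takes one-fifth of £2,650,000 = £530,000. The remaining £2,120,000 passes to the descendants.
The descendants' portion (£2,120,000) is divided into 4 shares of £530,000: Anna, Jovan, and Xiomara each take £530,000; Kenji's £530,000 share passes to Kenji's issue.
Kenji's share (£530,000) is divided into 2 shares of £265,000: Kira and Yevgeni each take £265,000.

Niko: £530,000; Anna: £530,000; Kira: £265,000; Yevgeni: £265,000; Jovan: £530,000; Xiomara: £530,000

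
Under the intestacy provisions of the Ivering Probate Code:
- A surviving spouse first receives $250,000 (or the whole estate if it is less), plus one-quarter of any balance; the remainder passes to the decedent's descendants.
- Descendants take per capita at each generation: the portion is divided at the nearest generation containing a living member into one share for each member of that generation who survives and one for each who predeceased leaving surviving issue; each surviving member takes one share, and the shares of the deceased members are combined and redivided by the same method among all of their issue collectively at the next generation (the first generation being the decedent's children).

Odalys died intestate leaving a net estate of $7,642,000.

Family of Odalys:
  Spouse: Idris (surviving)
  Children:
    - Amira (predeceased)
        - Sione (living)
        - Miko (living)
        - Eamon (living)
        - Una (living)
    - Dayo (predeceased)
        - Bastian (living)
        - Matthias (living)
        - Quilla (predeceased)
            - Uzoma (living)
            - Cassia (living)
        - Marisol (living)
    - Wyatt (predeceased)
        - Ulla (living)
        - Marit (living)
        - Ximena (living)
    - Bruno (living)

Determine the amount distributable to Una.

Idris first takes $250,000, leaving a balance of $7,392,000. Idris then takes one-quarter of the balance ($1,848,000), for a total of $2,098,000. The remaining $5,544,000 passes to the descendants.
The descendants' portion ($5,544,000) is divided at the children's generation into 4 shares of $1,386,000. Bruno takes $1,386,000. The 3 shares of the deceased (Amira, Dayo, and Wyatt) are combined into a pool of $4,158,000.
That pool ($4,158,000) is divided at the grandchildren's generation into 11 shares of $378,000. Sione, Miko, Eamon, Una, Bastian, Matthias, Marisol, Ulla, Marit, and Ximena each take $378,000. The remaining share for the deceased Quilla ($378,000) is carried to the next generation.
That pool ($378,000) is divided at the great-grandchildren's generation equally among Uzoma and Cassia: $189,000 each.

Una receives $378,000.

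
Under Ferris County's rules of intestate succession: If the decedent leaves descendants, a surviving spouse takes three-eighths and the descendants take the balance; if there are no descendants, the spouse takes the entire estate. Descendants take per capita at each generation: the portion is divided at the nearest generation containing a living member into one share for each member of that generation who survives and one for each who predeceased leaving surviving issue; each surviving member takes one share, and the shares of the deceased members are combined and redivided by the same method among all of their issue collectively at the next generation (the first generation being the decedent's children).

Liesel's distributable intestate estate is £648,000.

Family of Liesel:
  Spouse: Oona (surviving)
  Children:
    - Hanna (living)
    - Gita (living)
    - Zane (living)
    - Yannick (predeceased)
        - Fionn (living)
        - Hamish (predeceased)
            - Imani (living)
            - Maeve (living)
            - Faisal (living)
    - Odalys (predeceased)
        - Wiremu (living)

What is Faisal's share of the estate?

Faisal receives £18,000.

Oona takes three-eighths of £648,000 = £243,000. The remaining £405,000 passes to the descendants.
The descendants' portion (£405,000) is divided at the children's generation into 5 shares of £81,000. Hanna, Gita, and Zane each take £81,000. The 2 shares of the deceased (Yannick and Odalys) are combined into a pool of £162,000.
That pool (£162,000) is divided at the grandchildren's generation into 3 shares of £54,000. Fionn and Wiremu each take £54,000. The remaining share for the deceased Hamish (£54,000) is carried to the next generation.
That pool (£54,000) is divided at the great-grandchildren's generation equally among Imani, Maeve, and Faisal: £18,000 each.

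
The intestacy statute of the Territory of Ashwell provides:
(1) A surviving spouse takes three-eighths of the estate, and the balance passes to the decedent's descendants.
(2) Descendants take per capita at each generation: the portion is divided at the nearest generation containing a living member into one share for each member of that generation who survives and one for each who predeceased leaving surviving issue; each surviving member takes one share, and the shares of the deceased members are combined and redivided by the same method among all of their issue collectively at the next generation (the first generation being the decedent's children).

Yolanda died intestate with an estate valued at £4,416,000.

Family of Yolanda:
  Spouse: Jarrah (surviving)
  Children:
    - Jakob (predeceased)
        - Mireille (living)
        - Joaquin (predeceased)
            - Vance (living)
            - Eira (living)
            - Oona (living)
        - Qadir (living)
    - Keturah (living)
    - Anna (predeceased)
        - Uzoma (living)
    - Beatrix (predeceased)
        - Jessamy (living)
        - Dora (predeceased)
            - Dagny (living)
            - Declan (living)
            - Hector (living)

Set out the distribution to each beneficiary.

Jarrah: £1,656,000; Mireille: £345,000; Vance: £115,000; Eira: £115,000; Oona: £115,000; Qadir: £345,000; Keturah: £690,000; Uzoma: £345,000; Jessamy: £345,000; Dagny: £115,000; Declan: £115,000; Hector: £115,000

Jarrah takes three-eighths of £4,416,000 = £1,656,000. The remaining £2,760,000 passes to the descendants.
The descendants' portion (£2,760,000) is divided at the children's generation into 4 shares of £690,000. Keturah takes £690,000. The 3 shares of the deceased (Jakob, Anna, and Beatrix) are combined into a pool of £2,070,000.
That pool (£2,070,000) is divided at the grandchildren's generation into 6 shares of £345,000. Mireille, Qadir, Uzoma, and Jessamy each take £345,000. The 2 shares of the deceased (Joaquin and Dora) are combined into a pool of £690,000.
That pool (£690,000) is divided at the great-grandchildren's generation equally among Vance, Eira, Oona, Dagny, Declan, and Hector: £115,000 each.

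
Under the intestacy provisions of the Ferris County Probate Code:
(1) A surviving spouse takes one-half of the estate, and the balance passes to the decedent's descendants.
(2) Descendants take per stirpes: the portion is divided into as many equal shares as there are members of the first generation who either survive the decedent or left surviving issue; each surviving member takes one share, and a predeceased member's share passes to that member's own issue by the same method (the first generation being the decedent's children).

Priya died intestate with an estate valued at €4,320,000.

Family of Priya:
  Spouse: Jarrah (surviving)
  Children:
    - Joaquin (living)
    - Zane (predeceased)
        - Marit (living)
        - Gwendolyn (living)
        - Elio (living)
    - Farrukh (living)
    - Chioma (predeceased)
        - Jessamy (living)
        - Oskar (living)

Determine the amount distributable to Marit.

Marit receives €180,000.

Jarrah takes one-half of €4,320,000 = €2,160,000. The remaining €2,160,000 passes to the descendants.
The descendants' portion (€2,160,000) is divided into 4 shares of €540,000: Joaquin and Farrukh each take €540,000; Zane's €540,000 share passes to Zane's issue; Chioma's €540,000 share passes to Chioma's issue.
Zane's share (€540,000) is divided into 3 shares of €180,000: Marit, Gwendolyn, and Elio each take €180,000.
Chioma's share (€540,000) is divided into 2 shares of €270,000: Jessamy and Oskar each take €270,000.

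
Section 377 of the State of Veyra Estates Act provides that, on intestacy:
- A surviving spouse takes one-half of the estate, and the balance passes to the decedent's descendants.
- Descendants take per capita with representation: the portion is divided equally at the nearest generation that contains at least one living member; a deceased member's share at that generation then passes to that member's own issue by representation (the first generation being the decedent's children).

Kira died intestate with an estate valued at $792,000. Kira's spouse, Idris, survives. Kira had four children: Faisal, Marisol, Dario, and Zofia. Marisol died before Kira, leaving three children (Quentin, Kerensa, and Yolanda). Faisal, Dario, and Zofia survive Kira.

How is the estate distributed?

Idris: $396,000; Faisal: $99,000; Quentin: $33,000; Kerensa: $33,000; Yolanda: $33,000; Dario: $99,000; Zofia: $99,000

Idris takes one-half of $792,000 = $396,000. The remaining $396,000 passes to the descendants.
The descendants' portion ($396,000) is divided into 4 shares of $99,000: Faisal, Dario, and Zofia each take $99,000; Marisol's $99,000 share passes to Marisol's issue.
Marisol's share ($99,000) is divided into 3 shares of $33,000: Quentin, Kerensa, and Yolanda each take $33,000.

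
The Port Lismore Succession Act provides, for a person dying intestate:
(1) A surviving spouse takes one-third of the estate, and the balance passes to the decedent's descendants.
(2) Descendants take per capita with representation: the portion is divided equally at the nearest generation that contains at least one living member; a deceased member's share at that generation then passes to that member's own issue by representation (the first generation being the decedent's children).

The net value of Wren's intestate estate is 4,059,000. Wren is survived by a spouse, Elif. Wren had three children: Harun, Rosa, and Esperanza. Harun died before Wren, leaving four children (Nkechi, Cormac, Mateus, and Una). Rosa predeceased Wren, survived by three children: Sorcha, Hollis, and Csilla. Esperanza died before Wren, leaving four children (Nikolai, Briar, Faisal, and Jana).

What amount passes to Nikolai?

Nikolai receives 246,000.

Elif takes one-third of 4,059,000 = 1,353,000. The remaining 2,706,000 passes to the descendants.
No child survives, so the initial division is made at the grandchildren's generation.
The descendants' portion (2,706,000) is divided into 11 shares of 246,000: Nkechi, Cormac, Mateus, Una, Sorcha, Hollis, Csilla, Nikolai, Briar, Faisal, and Jana each take 246,000.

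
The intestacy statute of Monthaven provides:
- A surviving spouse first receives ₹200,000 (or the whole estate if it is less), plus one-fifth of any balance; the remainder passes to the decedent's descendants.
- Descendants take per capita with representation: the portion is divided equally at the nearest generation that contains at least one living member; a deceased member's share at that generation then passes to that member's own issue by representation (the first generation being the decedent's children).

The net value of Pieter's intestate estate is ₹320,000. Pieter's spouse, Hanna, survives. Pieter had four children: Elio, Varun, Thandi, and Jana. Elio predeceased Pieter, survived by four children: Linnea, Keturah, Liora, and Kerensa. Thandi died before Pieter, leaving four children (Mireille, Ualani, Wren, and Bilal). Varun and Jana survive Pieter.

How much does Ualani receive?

Hanna first takes ₹200,000, leaving a balance of ₹120,000. Hanna then takes one-fifth of the balance (₹24,000), for a total of ₹224,000. The remaining ₹96,000 passes to the descendants.
The descendants' portion (₹96,000) is divided into 4 shares of ₹24,000: Varun and Jana each take ₹24,000; Elio's ₹24,000 share passes to Elio's issue; Thandi's ₹24,000 share passes to Thandi's issue.
Elio's share (₹24,000) is divided into 4 shares of ₹6,000: Linnea, Keturah, Liora, and Kerensa each take ₹6,000.
Thandi's share (₹24,000) is divided into 4 shares of ₹6,000: Mireille, Ualani, Wren, and Bilal each take ₹6,000.

Ualani receives ₹6,000.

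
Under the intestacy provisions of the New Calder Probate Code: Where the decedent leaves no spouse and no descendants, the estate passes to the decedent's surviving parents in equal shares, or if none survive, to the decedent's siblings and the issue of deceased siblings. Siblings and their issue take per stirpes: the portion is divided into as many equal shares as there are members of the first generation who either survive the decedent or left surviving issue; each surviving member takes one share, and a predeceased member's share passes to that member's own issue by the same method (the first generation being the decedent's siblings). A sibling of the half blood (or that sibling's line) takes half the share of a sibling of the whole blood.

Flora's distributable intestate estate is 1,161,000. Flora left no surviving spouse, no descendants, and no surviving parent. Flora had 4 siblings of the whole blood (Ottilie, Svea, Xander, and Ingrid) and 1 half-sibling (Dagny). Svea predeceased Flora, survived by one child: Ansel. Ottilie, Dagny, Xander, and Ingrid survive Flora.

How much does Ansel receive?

The entire 1,161,000 passes to the siblings and their issue.
Counting each half-blood sibling's line as half a unit, there are 9/2 units in 1,161,000, so one unit is 258,000. Whole-blood lines (Ottilie, Svea, Xander, and Ingrid) take 258,000 each; half-blood lines (Dagny) take 129,000 each.
Svea's share (258,000) passes entirely to Ansel.

Ansel receives 258,000.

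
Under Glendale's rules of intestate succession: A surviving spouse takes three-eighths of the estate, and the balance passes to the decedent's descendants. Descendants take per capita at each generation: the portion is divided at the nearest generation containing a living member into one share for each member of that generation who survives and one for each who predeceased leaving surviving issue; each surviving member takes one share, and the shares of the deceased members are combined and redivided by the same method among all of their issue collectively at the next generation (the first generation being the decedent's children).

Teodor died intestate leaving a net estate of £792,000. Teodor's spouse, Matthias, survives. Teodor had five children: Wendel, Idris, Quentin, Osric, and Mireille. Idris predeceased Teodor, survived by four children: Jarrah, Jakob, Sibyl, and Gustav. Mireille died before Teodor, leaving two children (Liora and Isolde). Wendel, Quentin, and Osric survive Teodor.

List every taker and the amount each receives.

Matthias: £297,000; Wendel: £99,000; Jarrah: £33,000; Jakob: £33,000; Sibyl: £33,000; Gustav: £33,000; Quentin: £99,000; Osric: £99,000; Liora: £33,000; Isolde: £33,000

Matthias takes three-eighths of £792,000 = £297,000. The remaining £495,000 passes to the descendants.
The descendants' portion (£495,000) is divided at the children's generation into 5 shares of £99,000. Wendel, Quentin, and Osric each take £99,000. The 2 shares of the deceased (Idris and Mireille) are combined into a pool of £198,000.
That pool (£198,000) is divided at the grandchildren's generation equally among Jarrah, Jakob, Sibyl, Gustav, Liora, and Isolde: £33,000 each.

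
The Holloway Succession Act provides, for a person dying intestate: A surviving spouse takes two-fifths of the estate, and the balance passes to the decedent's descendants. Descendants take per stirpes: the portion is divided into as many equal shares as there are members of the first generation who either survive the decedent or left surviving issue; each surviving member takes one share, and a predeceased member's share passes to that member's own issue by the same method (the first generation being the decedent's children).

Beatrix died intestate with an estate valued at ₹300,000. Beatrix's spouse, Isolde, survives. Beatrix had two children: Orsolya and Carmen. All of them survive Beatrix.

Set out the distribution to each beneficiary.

Isolde: ₹120,000; Orsolya: ₹90,000; Carmen: ₹90,000

Isolde takes two-fifths of ₹300,000 = ₹120,000. The remaining ₹180,000 passes to the descendants.
The descendants' portion (₹180,000) is divided into 2 shares of ₹90,000: Orsolya and Carmen each take ₹90,000.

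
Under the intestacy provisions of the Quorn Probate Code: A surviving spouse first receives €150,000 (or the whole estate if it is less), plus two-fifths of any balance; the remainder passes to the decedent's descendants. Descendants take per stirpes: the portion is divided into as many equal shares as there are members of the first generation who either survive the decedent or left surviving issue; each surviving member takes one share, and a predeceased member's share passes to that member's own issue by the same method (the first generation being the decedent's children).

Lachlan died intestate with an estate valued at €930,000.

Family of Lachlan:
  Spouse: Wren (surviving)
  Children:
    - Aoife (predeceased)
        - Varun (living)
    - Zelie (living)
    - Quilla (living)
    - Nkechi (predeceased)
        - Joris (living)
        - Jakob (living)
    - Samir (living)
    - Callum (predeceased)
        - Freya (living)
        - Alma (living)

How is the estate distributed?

Wren: €462,000; Varun: €78,000; Zelie: €78,000; Quilla: €78,000; Joris: €39,000; Jakob: €39,000; Samir: €78,000; Freya: €39,000; Alma: €39,000

Wren first takes €150,000, leaving a balance of €780,000. Wren then takes two-fifths of the balance (€312,000), for a total of €462,000. The remaining €468,000 passes to the descendants.
The descendants' portion (€468,000) is divided into 6 shares of €78,000: Zelie, Quilla, and Samir each take €78,000; Aoife's €78,000 share passes to Aoife's issue; Nkechi's €78,000 share passes to Nkechi's issue; Callum's €78,000 share passes to Callum's issue.
Aoife's share (€78,000) passes entirely to Varun.
Nkechi's share (€78,000) is divided into 2 shares of €39,000: Joris and Jakob each take €39,000.
Callum's share (€78,000) is divided into 2 shares of €39,000: Freya and Alma each take €39,000.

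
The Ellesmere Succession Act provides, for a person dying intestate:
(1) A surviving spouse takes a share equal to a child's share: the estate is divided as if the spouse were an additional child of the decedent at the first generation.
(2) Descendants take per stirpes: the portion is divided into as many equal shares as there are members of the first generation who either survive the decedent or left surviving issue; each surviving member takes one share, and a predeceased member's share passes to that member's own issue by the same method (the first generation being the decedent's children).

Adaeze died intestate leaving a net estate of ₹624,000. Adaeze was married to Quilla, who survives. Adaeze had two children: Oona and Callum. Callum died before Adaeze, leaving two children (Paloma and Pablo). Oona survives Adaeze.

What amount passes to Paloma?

Paloma receives ₹104,000.

The spouse counts as an additional share at the children's level, so there are 3 primary shares of ₹208,000. Quilla takes one such share (₹208,000).
The children's combined portion (₹416,000) is divided into 2 shares of ₹208,000: Oona takes ₹208,000; Callum's ₹208,000 share passes to Callum's issue.
Callum's share (₹208,000) is divided into 2 shares of ₹104,000: Paloma and Pablo each take ₹104,000.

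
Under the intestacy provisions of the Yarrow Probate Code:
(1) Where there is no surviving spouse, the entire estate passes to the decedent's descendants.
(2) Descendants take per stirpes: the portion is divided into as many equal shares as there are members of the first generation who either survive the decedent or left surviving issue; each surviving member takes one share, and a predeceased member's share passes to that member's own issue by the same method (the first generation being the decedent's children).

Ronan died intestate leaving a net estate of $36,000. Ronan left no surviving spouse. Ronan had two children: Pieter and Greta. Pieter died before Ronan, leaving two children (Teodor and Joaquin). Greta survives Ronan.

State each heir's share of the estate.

The entire $36,000 passes to the descendants.
That amount ($36,000) is divided into 2 shares of $18,000: Greta takes $18,000; Pieter's $18,000 share passes to Pieter's issue.
Pieter's share ($18,000) is divided into 2 shares of $9,000: Teodor and Joaquin each take $9,000.

Teodor: $9,000; Joaquin: $9,000; Greta: $18,000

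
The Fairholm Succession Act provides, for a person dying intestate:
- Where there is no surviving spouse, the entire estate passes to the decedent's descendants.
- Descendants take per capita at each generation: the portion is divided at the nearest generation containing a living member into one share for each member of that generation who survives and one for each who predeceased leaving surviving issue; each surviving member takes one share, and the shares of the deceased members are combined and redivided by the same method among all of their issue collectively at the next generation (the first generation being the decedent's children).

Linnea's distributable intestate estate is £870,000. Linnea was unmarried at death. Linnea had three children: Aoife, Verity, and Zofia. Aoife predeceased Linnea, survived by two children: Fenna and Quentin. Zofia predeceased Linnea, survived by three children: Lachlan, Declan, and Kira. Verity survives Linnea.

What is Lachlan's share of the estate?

Lachlan receives £116,000.

The entire £870,000 passes to the descendants.
That amount (£870,000) is divided at the children's generation into 3 shares of £290,000. Verity takes £290,000. The 2 shares of the deceased (Aoife and Zofia) are combined into a pool of £580,000.
That pool (£580,000) is divided at the grandchildren's generation equally among Fenna, Quentin, Lachlan, Declan, and Kira: £116,000 each.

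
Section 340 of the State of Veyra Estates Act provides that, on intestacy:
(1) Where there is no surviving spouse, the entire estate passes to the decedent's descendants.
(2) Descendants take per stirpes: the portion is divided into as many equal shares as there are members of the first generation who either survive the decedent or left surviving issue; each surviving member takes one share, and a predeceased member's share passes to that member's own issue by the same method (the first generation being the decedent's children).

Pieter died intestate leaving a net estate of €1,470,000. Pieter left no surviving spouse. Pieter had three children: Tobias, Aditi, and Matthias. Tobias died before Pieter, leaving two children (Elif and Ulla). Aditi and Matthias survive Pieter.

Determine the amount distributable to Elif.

Elif receives €245,000.

The entire €1,470,000 passes to the descendants.
That amount (€1,470,000) is divided into 3 shares of €490,000: Aditi and Matthias each take €490,000; Tobias's €490,000 share passes to Tobias's issue.
Tobias's share (€490,000) is divided into 2 shares of €245,000: Elif and Ulla each take €245,000.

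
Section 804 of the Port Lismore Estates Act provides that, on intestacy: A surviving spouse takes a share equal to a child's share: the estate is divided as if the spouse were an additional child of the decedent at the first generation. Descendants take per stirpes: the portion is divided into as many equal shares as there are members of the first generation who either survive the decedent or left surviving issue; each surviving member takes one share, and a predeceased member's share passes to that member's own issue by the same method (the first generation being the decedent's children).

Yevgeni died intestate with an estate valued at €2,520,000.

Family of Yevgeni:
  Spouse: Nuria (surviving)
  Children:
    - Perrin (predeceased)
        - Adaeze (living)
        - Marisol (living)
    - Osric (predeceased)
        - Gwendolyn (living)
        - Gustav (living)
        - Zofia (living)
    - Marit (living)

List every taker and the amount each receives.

The spouse counts as an additional share at the children's level, so there are 4 primary shares of €630,000. Nuria takes one such share (€630,000).
The children's combined portion (€1,890,000) is divided into 3 shares of €630,000: Marit takes €630,000; Perrin's €630,000 share passes to Perrin's issue; Osric's €630,000 share passes to Osric's issue.
Perrin's share (€630,000) is divided into 2 shares of €315,000: Adaeze and Marisol each take €315,000.
Osric's share (€630,000) is divided into 3 shares of €210,000: Gwendolyn, Gustav, and Zofia each take €210,000.

Nuria: €630,000; Adaeze: €315,000; Marisol: €315,000; Gwendolyn: €210,000; Gustav: €210,000; Zofia: €210,000; Marit: €630,000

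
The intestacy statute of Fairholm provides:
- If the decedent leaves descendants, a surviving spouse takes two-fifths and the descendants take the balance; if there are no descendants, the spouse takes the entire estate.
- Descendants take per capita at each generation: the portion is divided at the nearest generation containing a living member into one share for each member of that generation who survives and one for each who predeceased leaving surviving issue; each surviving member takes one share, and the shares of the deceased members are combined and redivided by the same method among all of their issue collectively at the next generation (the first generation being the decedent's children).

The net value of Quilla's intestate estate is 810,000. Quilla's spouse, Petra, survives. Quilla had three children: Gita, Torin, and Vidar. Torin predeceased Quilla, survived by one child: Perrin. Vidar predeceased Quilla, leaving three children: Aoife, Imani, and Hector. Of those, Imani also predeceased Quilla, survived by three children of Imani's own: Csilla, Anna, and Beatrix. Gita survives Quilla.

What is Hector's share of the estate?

Petra takes two-fifths of 810,000 = 324,000. The remaining 486,000 passes to the descendants.
The descendants' portion (486,000) is divided at the children's generation into 3 shares of 162,000. Gita takes 162,000. The 2 shares of the deceased (Torin and Vidar) are combined into a pool of 324,000.
That pool (324,000) is divided at the grandchildren's generation into 4 shares of 81,000. Perrin, Aoife, and Hector each take 81,000. The remaining share for the deceased Imani (81,000) is carried to the next generation.
That pool (81,000) is divided at the great-grandchildren's generation equally among Csilla, Anna, and Beatrix: 27,000 each.

Hector receives 81,000.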